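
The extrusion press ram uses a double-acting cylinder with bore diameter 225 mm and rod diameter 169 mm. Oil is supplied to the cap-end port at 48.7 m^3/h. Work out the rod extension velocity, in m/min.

v ≈ 20.4 m/min

Cap-side area A_cap = π/4 × (225 mm)² = 39760 mm^2
v = Q / A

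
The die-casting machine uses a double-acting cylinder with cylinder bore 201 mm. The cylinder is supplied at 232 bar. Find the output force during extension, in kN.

Cap-side area A_cap = π/4 × (201 mm)² = 31730 mm^2
F = P × A_cap = 232 bar × A_cap

F ≈ 736 kN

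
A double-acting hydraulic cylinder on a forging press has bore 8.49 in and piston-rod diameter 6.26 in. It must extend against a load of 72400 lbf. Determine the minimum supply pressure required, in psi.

P ≈ 1280 psi

Cap-side area A_cap = π/4 × (8.49 in)² = 56.61 in^2
P = F / A = 72400 lbf / A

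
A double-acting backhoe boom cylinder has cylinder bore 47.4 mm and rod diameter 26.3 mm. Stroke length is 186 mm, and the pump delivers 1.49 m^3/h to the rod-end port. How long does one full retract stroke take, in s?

t ≈ 0.549 s

Rod-side annular area A_ann = π/4 × (47.4² − 26.3²) = 1221 mm^2
Swept volume V = A × L; t = V / Q = A·L / Q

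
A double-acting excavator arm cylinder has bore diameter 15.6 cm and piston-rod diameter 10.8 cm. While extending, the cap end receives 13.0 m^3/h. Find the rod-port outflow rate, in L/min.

Q_out ≈ 113 L/min

Cap-side area A_cap = π/4 × (15.6 cm)² = 191.1 cm^2
Rod-side annular area A_ann = π/4 × (15.6² − 10.8²) = 99.53 cm^2
Piston speed v = Q_in/A_cap; rod-end outflow Q_out = v × A_ann = Q_in × A_ann/A_cap.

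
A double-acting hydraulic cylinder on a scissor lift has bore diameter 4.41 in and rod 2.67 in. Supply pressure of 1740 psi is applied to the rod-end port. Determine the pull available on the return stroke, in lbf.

Rod-side annular area A_ann = π/4 × (4.41² − 2.67²) = 9.675 in^2
On retraction the pressure acts on the annular area (bore minus rod).
F = P × A_ann

F ≈ 16800 lbf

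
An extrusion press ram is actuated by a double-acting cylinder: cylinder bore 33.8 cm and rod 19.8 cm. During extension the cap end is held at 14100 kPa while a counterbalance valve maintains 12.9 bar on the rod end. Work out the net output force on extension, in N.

F ≈ 1.19e6 N

Cap-side area A_cap = π/4 × (33.8 cm)² = 897.3 cm^2
Rod-side annular area A_ann = π/4 × (33.8² − 19.8²) = 589.4 cm^2
Net thrust = P_cap·A_cap − P_rod·A_ann = 1.265e6 N − 76030 N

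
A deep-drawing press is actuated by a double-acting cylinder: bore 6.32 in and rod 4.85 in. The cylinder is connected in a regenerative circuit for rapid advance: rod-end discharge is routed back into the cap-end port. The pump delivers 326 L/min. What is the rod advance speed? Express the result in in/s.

v ≈ 17.9 in/s

In regeneration the rod-end outflow joins the pump flow into the cap end, so the net volume the pump must supply per unit advance equals the rod cross-section area.
Rod cross-section A_rod = π/4 × (4.85 in)² = 18.47 in^2
v = Q_pump / A_rod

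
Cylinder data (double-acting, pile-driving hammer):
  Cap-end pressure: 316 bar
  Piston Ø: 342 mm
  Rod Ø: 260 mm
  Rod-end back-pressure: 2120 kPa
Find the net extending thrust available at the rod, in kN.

Cap-side area A_cap = π/4 × (342 mm)² = 91860 mm^2
Rod-side annular area A_ann = π/4 × (342² − 260²) = 38770 mm^2
Net thrust = P_cap·A_cap − P_rod·A_ann = 2903 kN − 82.19 kN

F ≈ 2820 kN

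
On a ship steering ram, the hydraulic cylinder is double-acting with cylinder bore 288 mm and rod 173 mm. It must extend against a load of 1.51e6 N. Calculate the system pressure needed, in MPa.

Cap-side area A_cap = π/4 × (288 mm)² = 65140 mm^2
P = F / A = 1.51e6 N / A

P ≈ 23.2 MPa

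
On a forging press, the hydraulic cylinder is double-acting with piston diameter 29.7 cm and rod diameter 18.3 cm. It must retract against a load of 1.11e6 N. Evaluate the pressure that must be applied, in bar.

P ≈ 258 bar

Rod-side annular area A_ann = π/4 × (29.7² − 18.3²) = 429.8 cm^2
Retraction: pressure acts on the annular area.
P = F / A = 1.11e6 N / A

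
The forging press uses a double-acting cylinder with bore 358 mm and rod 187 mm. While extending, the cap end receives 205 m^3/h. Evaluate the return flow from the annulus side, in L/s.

Cap-side area A_cap = π/4 × (358 mm)² = 1.007e5 mm^2
Rod-side annular area A_ann = π/4 × (358² − 187²) = 73200 mm^2
Piston speed v = Q_in/A_cap; rod-end outflow Q_out = v × A_ann = Q_in × A_ann/A_cap.

Q_out ≈ 41.4 L/s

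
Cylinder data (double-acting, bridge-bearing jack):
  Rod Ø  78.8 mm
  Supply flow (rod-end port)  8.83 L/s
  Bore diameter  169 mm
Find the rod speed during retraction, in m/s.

Rod-side annular area A_ann = π/4 × (169² − 78.8²) = 17550 mm^2
Flow into the rod-end port fills the annular volume.
v = Q / A

v ≈ 0.503 m/s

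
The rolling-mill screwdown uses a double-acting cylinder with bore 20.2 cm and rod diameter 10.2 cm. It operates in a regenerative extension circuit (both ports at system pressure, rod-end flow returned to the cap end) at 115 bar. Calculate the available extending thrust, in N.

With equal pressure on both faces, forces on the annular region cancel; the net push is pressure × rod cross-section.
Rod cross-section A_rod = π/4 × (10.2 cm)² = 81.71 cm^2
F = P × A_rod

F ≈ 94000 N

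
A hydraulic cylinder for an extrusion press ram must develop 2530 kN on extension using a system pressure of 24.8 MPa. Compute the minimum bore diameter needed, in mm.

Extension force acts on the full piston face: F = P × (π/4)D².
D = √(4F / (πP)) = √(4 × 2530 kN / (π × 24.8 MPa))

D ≈ 360 mm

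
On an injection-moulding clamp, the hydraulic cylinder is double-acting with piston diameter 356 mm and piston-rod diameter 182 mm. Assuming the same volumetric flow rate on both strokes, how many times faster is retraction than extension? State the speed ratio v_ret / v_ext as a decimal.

v_ret/v_ext ≈ 1.35

Cap-side area A_cap = π/4 × (356 mm)² = 99540 mm^2
Rod-side annular area A_ann = π/4 × (356² − 182²) = 73520 mm^2
For equal Q, v ∝ 1/A, so v_ret/v_ext = A_cap/A_ann.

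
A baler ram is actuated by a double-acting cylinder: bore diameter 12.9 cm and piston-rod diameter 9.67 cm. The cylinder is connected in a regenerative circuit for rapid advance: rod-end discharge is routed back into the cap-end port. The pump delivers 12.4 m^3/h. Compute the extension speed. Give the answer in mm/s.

v ≈ 469 mm/s

In regeneration the rod-end outflow joins the pump flow into the cap end, so the net volume the pump must supply per unit advance equals the rod cross-section area.
Rod cross-section A_rod = π/4 × (9.67 cm)² = 73.44 cm^2
v = Q_pump / A_rod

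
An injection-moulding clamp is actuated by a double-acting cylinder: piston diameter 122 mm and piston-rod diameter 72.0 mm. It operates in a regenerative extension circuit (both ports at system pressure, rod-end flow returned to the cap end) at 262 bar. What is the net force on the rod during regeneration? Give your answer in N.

With equal pressure on both faces, forces on the annular region cancel; the net push is pressure × rod cross-section.
Rod cross-section A_rod = π/4 × (72.0 mm)² = 4072 mm^2
F = P × A_rod

F ≈ 1.07e5 N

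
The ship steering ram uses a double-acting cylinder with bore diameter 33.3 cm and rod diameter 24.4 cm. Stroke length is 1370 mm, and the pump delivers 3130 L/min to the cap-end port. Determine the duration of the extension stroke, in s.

t ≈ 2.29 s

Cap-side area A_cap = π/4 × (33.3 cm)² = 870.9 cm^2
Swept volume V = A × L; t = V / Q = A·L / Q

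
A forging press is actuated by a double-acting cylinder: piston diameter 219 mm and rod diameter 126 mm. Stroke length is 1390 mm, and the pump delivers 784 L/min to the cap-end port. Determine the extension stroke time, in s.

t ≈ 4.01 s

Cap-side area A_cap = π/4 × (219 mm)² = 37670 mm^2
Swept volume V = A × L; t = V / Q = A·L / Q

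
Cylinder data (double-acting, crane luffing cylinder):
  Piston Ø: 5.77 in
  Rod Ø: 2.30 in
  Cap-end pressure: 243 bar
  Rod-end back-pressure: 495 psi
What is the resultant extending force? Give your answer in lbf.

Cap-side area A_cap = π/4 × (5.77 in)² = 26.15 in^2
Rod-side annular area A_ann = π/4 × (5.77² − 2.30²) = 21.99 in^2
Net thrust = P_cap·A_cap − P_rod·A_ann = 92160 lbf − 10890 lbf

F ≈ 81300 lbf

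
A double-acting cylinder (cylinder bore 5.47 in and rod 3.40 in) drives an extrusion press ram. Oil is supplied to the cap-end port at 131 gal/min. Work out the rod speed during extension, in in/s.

Cap-side area A_cap = π/4 × (5.47 in)² = 23.50 in^2
v = Q / A

v ≈ 21.5 in/s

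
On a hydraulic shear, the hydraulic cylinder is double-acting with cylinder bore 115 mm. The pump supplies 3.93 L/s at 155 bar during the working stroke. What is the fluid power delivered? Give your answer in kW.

W ≈ 60.9 kW

Hydraulic power = P × Q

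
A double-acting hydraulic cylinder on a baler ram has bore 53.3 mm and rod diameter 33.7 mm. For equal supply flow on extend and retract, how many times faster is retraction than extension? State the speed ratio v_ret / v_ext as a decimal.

v_ret/v_ext ≈ 1.67

Cap-side area A_cap = π/4 × (53.3 mm)² = 2231 mm^2
Rod-side annular area A_ann = π/4 × (53.3² − 33.7²) = 1339 mm^2
For equal Q, v ∝ 1/A, so v_ret/v_ext = A_cap/A_ann.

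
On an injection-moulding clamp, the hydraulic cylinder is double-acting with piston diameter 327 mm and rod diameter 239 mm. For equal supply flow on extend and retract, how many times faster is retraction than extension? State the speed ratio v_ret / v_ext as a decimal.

Cap-side area A_cap = π/4 × (327 mm)² = 83980 mm^2
Rod-side annular area A_ann = π/4 × (327² − 239²) = 39120 mm^2
For equal Q, v ∝ 1/A, so v_ret/v_ext = A_cap/A_ann.

v_ret/v_ext ≈ 2.15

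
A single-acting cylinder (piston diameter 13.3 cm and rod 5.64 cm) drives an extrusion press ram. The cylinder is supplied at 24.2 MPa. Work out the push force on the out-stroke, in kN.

F ≈ 336 kN

Cap-side area A_cap = π/4 × (13.3 cm)² = 138.9 cm^2
F = P × A_cap = 24.2 MPa × A_cap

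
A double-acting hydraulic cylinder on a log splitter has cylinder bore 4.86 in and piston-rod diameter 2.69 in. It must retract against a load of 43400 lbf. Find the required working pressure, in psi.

Rod-side annular area A_ann = π/4 × (4.86² − 2.69²) = 12.87 in^2
Retraction: pressure acts on the annular area.
P = F / A = 43400 lbf / A

P ≈ 3370 psi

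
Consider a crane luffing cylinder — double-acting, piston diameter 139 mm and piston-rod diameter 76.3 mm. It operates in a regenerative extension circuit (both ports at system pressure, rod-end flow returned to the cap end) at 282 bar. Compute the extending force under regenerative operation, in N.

F ≈ 1.29e5 N

With equal pressure on both faces, forces on the annular region cancel; the net push is pressure × rod cross-section.
Rod cross-section A_rod = π/4 × (76.3 mm)² = 4572 mm^2
F = P × A_rod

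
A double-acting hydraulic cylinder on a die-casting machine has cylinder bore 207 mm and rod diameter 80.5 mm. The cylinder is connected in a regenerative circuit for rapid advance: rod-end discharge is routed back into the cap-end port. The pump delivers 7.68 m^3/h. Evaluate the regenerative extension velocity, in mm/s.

v ≈ 419 mm/s

In regeneration the rod-end outflow joins the pump flow into the cap end, so the net volume the pump must supply per unit advance equals the rod cross-section area.
Rod cross-section A_rod = π/4 × (80.5 mm)² = 5090 mm^2
v = Q_pump / A_rod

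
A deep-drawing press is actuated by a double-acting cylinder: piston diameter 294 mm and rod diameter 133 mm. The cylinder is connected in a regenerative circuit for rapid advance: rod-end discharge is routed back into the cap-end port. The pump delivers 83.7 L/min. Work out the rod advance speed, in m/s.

v ≈ 0.100 m/s

In regeneration the rod-end outflow joins the pump flow into the cap end, so the net volume the pump must supply per unit advance equals the rod cross-section area.
Rod cross-section A_rod = π/4 × (133 mm)² = 13890 mm^2
v = Q_pump / A_rod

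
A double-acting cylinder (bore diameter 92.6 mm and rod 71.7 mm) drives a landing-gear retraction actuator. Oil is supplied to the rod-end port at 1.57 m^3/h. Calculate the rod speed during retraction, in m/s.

v ≈ 0.162 m/s

Rod-side annular area A_ann = π/4 × (92.6² − 71.7²) = 2697 mm^2
Flow into the rod-end port fills the annular volume.
v = Q / A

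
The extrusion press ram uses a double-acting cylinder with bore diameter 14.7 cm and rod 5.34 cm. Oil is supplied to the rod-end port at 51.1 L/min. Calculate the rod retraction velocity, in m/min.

Rod-side annular area A_ann = π/4 × (14.7² − 5.34²) = 147.3 cm^2
Flow into the rod-end port fills the annular volume.
v = Q / A

v ≈ 3.47 m/min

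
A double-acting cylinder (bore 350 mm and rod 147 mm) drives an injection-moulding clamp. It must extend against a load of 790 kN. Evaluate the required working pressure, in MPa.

Cap-side area A_cap = π/4 × (350 mm)² = 96210 mm^2
P = F / A = 790 kN / A

P ≈ 8.21 MPa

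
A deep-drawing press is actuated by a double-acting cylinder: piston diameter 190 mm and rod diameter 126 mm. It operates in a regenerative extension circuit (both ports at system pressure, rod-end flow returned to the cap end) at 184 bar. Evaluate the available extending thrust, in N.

With equal pressure on both faces, forces on the annular region cancel; the net push is pressure × rod cross-section.
Rod cross-section A_rod = π/4 × (126 mm)² = 12470 mm^2
F = P × A_rod

F ≈ 2.29e5 N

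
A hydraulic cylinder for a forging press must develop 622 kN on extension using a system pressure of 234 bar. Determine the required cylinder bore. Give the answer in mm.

Extension force acts on the full piston face: F = P × (π/4)D².
D = √(4F / (πP)) = √(4 × 622 kN / (π × 234 bar))

D ≈ 184 mm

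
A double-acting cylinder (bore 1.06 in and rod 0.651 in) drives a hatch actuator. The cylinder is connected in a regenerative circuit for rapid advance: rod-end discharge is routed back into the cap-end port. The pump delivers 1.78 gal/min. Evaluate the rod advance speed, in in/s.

v ≈ 20.6 in/s

In regeneration the rod-end outflow joins the pump flow into the cap end, so the net volume the pump must supply per unit advance equals the rod cross-section area.
Rod cross-section A_rod = π/4 × (0.651 in)² = 0.3329 in^2
v = Q_pump / A_rod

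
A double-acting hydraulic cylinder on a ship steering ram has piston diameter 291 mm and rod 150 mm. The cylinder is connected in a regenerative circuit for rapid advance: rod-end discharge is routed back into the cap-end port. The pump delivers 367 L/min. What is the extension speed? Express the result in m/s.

v ≈ 0.346 m/s

In regeneration the rod-end outflow joins the pump flow into the cap end, so the net volume the pump must supply per unit advance equals the rod cross-section area.
Rod cross-section A_rod = π/4 × (150 mm)² = 17670 mm^2
v = Q_pump / A_rod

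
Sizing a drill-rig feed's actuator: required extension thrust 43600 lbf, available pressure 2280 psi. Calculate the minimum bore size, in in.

D ≈ 4.93 in

Extension force acts on the full piston face: F = P × (π/4)D².
D = √(4F / (πP)) = √(4 × 43600 lbf / (π × 2280 psi))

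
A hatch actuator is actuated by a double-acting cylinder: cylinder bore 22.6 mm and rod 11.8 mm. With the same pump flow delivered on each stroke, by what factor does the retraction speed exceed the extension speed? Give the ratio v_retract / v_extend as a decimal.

v_ret/v_ext ≈ 1.37

Cap-side area A_cap = π/4 × (22.6 mm)² = 401.1 mm^2
Rod-side annular area A_ann = π/4 × (22.6² − 11.8²) = 291.8 mm^2
For equal Q, v ∝ 1/A, so v_ret/v_ext = A_cap/A_ann.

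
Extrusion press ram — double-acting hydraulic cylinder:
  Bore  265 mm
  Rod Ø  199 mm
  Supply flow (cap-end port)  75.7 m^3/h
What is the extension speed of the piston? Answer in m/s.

Cap-side area A_cap = π/4 × (265 mm)² = 55150 mm^2
v = Q / A

v ≈ 0.381 m/s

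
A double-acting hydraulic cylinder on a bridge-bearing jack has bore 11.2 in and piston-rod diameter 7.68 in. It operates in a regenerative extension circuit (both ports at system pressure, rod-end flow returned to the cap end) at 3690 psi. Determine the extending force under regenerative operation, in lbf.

F ≈ 1.71e5 lbf

With equal pressure on both faces, forces on the annular region cancel; the net push is pressure × rod cross-section.
Rod cross-section A_rod = π/4 × (7.68 in)² = 46.32 in^2
F = P × A_rod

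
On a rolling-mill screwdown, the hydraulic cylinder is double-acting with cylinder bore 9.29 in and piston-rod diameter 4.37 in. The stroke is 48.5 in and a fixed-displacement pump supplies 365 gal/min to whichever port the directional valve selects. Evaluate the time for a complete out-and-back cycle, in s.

Cap-side area A_cap = π/4 × (9.29 in)² = 67.78 in^2
Rod-side annular area A_ann = π/4 × (9.29² − 4.37²) = 52.78 in^2
t_ext = A_cap·L/Q = 2.339 s
t_ret = A_ann·L/Q = 1.822 s
t_cycle = t_ext + t_ret

t ≈ 4.16 s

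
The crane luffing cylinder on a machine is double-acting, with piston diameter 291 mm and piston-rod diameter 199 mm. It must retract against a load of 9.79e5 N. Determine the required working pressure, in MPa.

P ≈ 27.7 MPa

Rod-side annular area A_ann = π/4 × (291² − 199²) = 35410 mm^2
Retraction: pressure acts on the annular area.
P = F / A = 9.79e5 N / A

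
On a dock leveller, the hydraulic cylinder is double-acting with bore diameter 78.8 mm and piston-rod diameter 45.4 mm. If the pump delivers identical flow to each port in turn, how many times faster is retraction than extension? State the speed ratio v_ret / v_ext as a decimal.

v_ret/v_ext ≈ 1.50

Cap-side area A_cap = π/4 × (78.8 mm)² = 4877 mm^2
Rod-side annular area A_ann = π/4 × (78.8² − 45.4²) = 3258 mm^2
For equal Q, v ∝ 1/A, so v_ret/v_ext = A_cap/A_ann.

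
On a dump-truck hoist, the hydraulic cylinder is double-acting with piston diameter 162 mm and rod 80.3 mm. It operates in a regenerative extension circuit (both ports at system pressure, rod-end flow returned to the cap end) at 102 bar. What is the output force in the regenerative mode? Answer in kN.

With equal pressure on both faces, forces on the annular region cancel; the net push is pressure × rod cross-section.
Rod cross-section A_rod = π/4 × (80.3 mm)² = 5064 mm^2
F = P × A_rod

F ≈ 51.7 kN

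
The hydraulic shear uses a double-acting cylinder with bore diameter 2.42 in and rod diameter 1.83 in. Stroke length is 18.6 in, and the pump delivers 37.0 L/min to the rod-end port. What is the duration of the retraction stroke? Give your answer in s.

Rod-side annular area A_ann = π/4 × (2.42² − 1.83²) = 1.969 in^2
Swept volume V = A × L; t = V / Q = A·L / Q

t ≈ 0.973 s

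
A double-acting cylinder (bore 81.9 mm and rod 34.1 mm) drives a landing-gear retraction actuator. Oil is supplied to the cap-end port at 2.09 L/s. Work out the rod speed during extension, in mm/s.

Cap-side area A_cap = π/4 × (81.9 mm)² = 5268 mm^2
v = Q / A

v ≈ 397 mm/s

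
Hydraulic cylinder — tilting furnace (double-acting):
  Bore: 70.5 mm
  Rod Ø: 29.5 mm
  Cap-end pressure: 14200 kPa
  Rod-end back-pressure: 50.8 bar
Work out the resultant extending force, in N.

F ≈ 39100 N

Cap-side area A_cap = π/4 × (70.5 mm)² = 3904 mm^2
Rod-side annular area A_ann = π/4 × (70.5² − 29.5²) = 3220 mm^2
Net thrust = P_cap·A_cap − P_rod·A_ann = 55430 N − 16360 N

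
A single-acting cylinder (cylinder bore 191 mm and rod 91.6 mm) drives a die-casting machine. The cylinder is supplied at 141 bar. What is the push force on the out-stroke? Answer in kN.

F ≈ 404 kN

Cap-side area A_cap = π/4 × (191 mm)² = 28650 mm^2
F = P × A_cap = 141 bar × A_cap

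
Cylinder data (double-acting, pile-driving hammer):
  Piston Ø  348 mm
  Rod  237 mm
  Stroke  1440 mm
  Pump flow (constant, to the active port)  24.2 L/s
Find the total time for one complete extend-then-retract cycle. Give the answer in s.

t ≈ 8.69 s

Cap-side area A_cap = π/4 × (348 mm)² = 95110 mm^2
Rod-side annular area A_ann = π/4 × (348² − 237²) = 51000 mm^2
t_ext = A_cap·L/Q = 5.660 s
t_ret = A_ann·L/Q = 3.035 s
t_cycle = t_ext + t_ret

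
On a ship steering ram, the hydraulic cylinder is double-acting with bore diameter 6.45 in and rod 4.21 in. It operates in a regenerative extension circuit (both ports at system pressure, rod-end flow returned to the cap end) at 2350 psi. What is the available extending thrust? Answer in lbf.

With equal pressure on both faces, forces on the annular region cancel; the net push is pressure × rod cross-section.
Rod cross-section A_rod = π/4 × (4.21 in)² = 13.92 in^2
F = P × A_rod

F ≈ 32700 lbf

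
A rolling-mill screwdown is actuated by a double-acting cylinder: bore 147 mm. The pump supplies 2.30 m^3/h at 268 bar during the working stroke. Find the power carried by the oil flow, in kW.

Hydraulic power = P × Q

W ≈ 17.1 kW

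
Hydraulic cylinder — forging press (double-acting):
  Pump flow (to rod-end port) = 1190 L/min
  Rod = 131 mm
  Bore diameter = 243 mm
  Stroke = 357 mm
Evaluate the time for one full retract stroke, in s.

Rod-side annular area A_ann = π/4 × (243² − 131²) = 32900 mm^2
Swept volume V = A × L; t = V / Q = A·L / Q

t ≈ 0.592 s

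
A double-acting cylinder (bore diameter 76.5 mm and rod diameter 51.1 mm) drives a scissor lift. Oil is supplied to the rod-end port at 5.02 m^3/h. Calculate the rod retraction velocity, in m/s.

v ≈ 0.548 m/s

Rod-side annular area A_ann = π/4 × (76.5² − 51.1²) = 2546 mm^2
Flow into the rod-end port fills the annular volume.
v = Q / A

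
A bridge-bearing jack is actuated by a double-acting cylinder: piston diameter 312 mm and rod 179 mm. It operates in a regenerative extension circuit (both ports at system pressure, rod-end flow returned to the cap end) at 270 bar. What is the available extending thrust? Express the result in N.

F ≈ 6.79e5 N

With equal pressure on both faces, forces on the annular region cancel; the net push is pressure × rod cross-section.
Rod cross-section A_rod = π/4 × (179 mm)² = 25160 mm^2
F = P × A_rod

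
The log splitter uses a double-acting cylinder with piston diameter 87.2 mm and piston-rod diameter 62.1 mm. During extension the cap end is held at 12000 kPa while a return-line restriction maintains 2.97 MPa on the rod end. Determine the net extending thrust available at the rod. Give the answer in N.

Cap-side area A_cap = π/4 × (87.2 mm)² = 5972 mm^2
Rod-side annular area A_ann = π/4 × (87.2² − 62.1²) = 2943 mm^2
Net thrust = P_cap·A_cap − P_rod·A_ann = 71660 N − 8741 N

F ≈ 62900 N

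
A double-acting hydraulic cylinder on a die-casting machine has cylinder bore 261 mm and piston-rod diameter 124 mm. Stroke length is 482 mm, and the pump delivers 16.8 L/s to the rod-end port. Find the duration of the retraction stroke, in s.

Rod-side annular area A_ann = π/4 × (261² − 124²) = 41430 mm^2
Swept volume V = A × L; t = V / Q = A·L / Q

t ≈ 1.19 s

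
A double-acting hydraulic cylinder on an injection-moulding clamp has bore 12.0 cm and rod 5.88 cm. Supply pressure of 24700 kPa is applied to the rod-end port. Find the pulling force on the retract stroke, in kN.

F ≈ 212 kN

Rod-side annular area A_ann = π/4 × (12.0² − 5.88²) = 85.94 cm^2
On retraction the pressure acts on the annular area (bore minus rod).
F = P × A_ann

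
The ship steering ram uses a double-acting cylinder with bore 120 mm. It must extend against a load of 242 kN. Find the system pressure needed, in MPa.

Cap-side area A_cap = π/4 × (120 mm)² = 11310 mm^2
P = F / A = 242 kN / A

P ≈ 21.4 MPa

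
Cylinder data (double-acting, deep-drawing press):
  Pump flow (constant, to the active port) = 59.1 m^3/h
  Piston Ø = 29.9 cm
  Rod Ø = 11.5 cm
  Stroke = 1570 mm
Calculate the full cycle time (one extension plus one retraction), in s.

Cap-side area A_cap = π/4 × (29.9 cm)² = 702.2 cm^2
Rod-side annular area A_ann = π/4 × (29.9² − 11.5²) = 598.3 cm^2
t_ext = A_cap·L/Q = 6.715 s
t_ret = A_ann·L/Q = 5.722 s
t_cycle = t_ext + t_ret

t ≈ 12.4 s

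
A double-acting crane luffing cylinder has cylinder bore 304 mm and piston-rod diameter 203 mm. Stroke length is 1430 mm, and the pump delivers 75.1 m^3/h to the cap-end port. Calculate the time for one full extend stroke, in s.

t ≈ 4.98 s

Cap-side area A_cap = π/4 × (304 mm)² = 72580 mm^2
Swept volume V = A × L; t = V / Q = A·L / Q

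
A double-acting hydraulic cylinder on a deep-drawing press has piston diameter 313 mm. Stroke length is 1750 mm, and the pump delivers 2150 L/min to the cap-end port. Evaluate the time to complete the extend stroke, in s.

Cap-side area A_cap = π/4 × (313 mm)² = 76940 mm^2
Swept volume V = A × L; t = V / Q = A·L / Q

t ≈ 3.76 s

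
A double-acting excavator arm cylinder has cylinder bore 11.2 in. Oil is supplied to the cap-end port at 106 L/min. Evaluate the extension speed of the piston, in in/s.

Cap-side area A_cap = π/4 × (11.2 in)² = 98.52 in^2
v = Q / A

v ≈ 1.09 in/s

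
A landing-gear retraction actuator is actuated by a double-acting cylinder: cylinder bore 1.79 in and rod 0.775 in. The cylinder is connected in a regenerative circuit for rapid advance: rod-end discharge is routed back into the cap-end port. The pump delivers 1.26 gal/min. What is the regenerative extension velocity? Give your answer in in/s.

In regeneration the rod-end outflow joins the pump flow into the cap end, so the net volume the pump must supply per unit advance equals the rod cross-section area.
Rod cross-section A_rod = π/4 × (0.775 in)² = 0.4717 in^2
v = Q_pump / A_rod

v ≈ 10.3 in/s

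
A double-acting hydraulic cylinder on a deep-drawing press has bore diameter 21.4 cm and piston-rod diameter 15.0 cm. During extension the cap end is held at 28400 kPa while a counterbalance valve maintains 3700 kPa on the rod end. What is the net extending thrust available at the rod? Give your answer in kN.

Cap-side area A_cap = π/4 × (21.4 cm)² = 359.7 cm^2
Rod-side annular area A_ann = π/4 × (21.4² − 15.0²) = 183.0 cm^2
Net thrust = P_cap·A_cap − P_rod·A_ann = 1021 kN − 67.70 kN

F ≈ 954 kN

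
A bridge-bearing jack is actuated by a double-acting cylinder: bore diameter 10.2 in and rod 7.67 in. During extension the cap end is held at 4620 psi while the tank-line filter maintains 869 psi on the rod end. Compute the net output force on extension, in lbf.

Cap-side area A_cap = π/4 × (10.2 in)² = 81.71 in^2
Rod-side annular area A_ann = π/4 × (10.2² − 7.67²) = 35.51 in^2
Net thrust = P_cap·A_cap − P_rod·A_ann = 3.775e5 lbf − 30860 lbf

F ≈ 3.47e5 lbf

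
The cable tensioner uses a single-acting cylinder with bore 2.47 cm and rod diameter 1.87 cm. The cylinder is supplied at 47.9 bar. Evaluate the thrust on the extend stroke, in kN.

Cap-side area A_cap = π/4 × (2.47 cm)² = 4.792 cm^2
F = P × A_cap = 47.9 bar × A_cap

F ≈ 2.30 kN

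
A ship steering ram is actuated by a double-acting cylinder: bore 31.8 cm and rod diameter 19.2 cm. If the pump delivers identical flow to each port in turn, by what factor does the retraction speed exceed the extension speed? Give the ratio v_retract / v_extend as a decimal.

v_ret/v_ext ≈ 1.57

Cap-side area A_cap = π/4 × (31.8 cm)² = 794.2 cm^2
Rod-side annular area A_ann = π/4 × (31.8² − 19.2²) = 504.7 cm^2
For equal Q, v ∝ 1/A, so v_ret/v_ext = A_cap/A_ann.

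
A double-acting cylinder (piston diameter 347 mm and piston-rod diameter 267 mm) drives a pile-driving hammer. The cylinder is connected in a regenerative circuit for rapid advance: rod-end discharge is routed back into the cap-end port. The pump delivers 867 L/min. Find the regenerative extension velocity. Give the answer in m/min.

v ≈ 15.5 m/min

In regeneration the rod-end outflow joins the pump flow into the cap end, so the net volume the pump must supply per unit advance equals the rod cross-section area.
Rod cross-section A_rod = π/4 × (267 mm)² = 55990 mm^2
v = Q_pump / A_rod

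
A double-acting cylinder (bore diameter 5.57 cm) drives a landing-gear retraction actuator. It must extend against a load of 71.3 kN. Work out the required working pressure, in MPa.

Cap-side area A_cap = π/4 × (5.57 cm)² = 24.37 cm^2
P = F / A = 71.3 kN / A

P ≈ 29.3 MPa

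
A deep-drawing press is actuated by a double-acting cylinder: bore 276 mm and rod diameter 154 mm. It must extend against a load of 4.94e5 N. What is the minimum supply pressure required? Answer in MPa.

Cap-side area A_cap = π/4 × (276 mm)² = 59830 mm^2
P = F / A = 4.94e5 N / A

P ≈ 8.26 MPa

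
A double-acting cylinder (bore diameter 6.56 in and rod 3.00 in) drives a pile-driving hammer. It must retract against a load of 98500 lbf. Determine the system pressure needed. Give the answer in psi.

P ≈ 3690 psi

Rod-side annular area A_ann = π/4 × (6.56² − 3.00²) = 26.73 in^2
Retraction: pressure acts on the annular area.
P = F / A = 98500 lbf / A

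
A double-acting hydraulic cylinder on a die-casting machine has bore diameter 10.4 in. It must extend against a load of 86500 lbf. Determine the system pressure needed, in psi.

P ≈ 1020 psi

Cap-side area A_cap = π/4 × (10.4 in)² = 84.95 in^2
P = F / A = 86500 lbf / A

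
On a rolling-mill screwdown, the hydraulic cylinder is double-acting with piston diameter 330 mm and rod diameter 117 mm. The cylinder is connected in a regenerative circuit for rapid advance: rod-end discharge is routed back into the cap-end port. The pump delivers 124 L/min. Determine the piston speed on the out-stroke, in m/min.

v ≈ 11.5 m/min

In regeneration the rod-end outflow joins the pump flow into the cap end, so the net volume the pump must supply per unit advance equals the rod cross-section area.
Rod cross-section A_rod = π/4 × (117 mm)² = 10750 mm^2
v = Q_pump / A_rod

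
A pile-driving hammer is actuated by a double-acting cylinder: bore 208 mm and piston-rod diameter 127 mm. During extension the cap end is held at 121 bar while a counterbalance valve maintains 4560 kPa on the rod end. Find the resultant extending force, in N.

F ≈ 3.14e5 N

Cap-side area A_cap = π/4 × (208 mm)² = 33980 mm^2
Rod-side annular area A_ann = π/4 × (208² − 127²) = 21310 mm^2
Net thrust = P_cap·A_cap − P_rod·A_ann = 4.112e5 N − 97180 N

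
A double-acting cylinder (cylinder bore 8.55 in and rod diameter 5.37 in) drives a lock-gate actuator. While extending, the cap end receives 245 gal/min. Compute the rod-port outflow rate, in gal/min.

Cap-side area A_cap = π/4 × (8.55 in)² = 57.41 in^2
Rod-side annular area A_ann = π/4 × (8.55² − 5.37²) = 34.77 in^2
Piston speed v = Q_in/A_cap; rod-end outflow Q_out = v × A_ann = Q_in × A_ann/A_cap.

Q_out ≈ 148 gal/min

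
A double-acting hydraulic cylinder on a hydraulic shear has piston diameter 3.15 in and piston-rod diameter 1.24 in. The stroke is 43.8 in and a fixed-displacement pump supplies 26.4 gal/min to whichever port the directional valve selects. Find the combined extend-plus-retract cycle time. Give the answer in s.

Cap-side area A_cap = π/4 × (3.15 in)² = 7.793 in^2
Rod-side annular area A_ann = π/4 × (3.15² − 1.24²) = 6.585 in^2
t_ext = A_cap·L/Q = 3.358 s
t_ret = A_ann·L/Q = 2.838 s
t_cycle = t_ext + t_ret

t ≈ 6.20 s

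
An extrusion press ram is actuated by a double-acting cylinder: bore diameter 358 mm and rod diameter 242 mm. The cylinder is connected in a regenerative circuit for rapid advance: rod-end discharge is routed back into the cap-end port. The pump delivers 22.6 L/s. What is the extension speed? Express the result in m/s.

v ≈ 0.491 m/s

In regeneration the rod-end outflow joins the pump flow into the cap end, so the net volume the pump must supply per unit advance equals the rod cross-section area.
Rod cross-section A_rod = π/4 × (242 mm)² = 46000 mm^2
v = Q_pump / A_rod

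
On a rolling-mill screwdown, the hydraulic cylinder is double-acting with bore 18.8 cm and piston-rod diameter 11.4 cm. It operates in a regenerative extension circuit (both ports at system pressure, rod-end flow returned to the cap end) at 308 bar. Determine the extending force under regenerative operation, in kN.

With equal pressure on both faces, forces on the annular region cancel; the net push is pressure × rod cross-section.
Rod cross-section A_rod = π/4 × (11.4 cm)² = 102.1 cm^2
F = P × A_rod

F ≈ 314 kN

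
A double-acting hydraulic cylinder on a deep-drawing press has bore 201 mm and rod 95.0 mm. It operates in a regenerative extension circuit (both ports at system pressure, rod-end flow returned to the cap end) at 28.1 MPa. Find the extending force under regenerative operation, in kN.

With equal pressure on both faces, forces on the annular region cancel; the net push is pressure × rod cross-section.
Rod cross-section A_rod = π/4 × (95.0 mm)² = 7088 mm^2
F = P × A_rod

F ≈ 199 kN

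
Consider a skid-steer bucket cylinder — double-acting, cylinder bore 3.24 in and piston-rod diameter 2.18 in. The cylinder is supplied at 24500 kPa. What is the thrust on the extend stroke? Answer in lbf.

F ≈ 29300 lbf

Cap-side area A_cap = π/4 × (3.24 in)² = 8.245 in^2
F = P × A_cap = 24500 kPa × A_cap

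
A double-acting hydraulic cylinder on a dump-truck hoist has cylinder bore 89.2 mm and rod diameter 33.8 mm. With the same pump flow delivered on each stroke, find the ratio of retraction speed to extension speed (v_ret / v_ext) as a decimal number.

Cap-side area A_cap = π/4 × (89.2 mm)² = 6249 mm^2
Rod-side annular area A_ann = π/4 × (89.2² − 33.8²) = 5352 mm^2
For equal Q, v ∝ 1/A, so v_ret/v_ext = A_cap/A_ann.

v_ret/v_ext ≈ 1.17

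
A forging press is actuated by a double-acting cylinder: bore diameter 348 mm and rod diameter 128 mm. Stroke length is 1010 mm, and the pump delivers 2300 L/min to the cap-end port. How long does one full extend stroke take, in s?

Cap-side area A_cap = π/4 × (348 mm)² = 95110 mm^2
Swept volume V = A × L; t = V / Q = A·L / Q

t ≈ 2.51 s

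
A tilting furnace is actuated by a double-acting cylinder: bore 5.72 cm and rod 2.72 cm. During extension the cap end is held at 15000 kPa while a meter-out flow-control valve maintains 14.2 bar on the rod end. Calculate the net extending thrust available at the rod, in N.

F ≈ 35700 N

Cap-side area A_cap = π/4 × (5.72 cm)² = 25.70 cm^2
Rod-side annular area A_ann = π/4 × (5.72² − 2.72²) = 19.89 cm^2
Net thrust = P_cap·A_cap − P_rod·A_ann = 38550 N − 2824 N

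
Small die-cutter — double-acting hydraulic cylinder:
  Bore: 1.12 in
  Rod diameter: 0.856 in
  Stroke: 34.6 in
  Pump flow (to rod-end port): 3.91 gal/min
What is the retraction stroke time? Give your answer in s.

t ≈ 0.942 s

Rod-side annular area A_ann = π/4 × (1.12² − 0.856²) = 0.4097 in^2
Swept volume V = A × L; t = V / Q = A·L / Q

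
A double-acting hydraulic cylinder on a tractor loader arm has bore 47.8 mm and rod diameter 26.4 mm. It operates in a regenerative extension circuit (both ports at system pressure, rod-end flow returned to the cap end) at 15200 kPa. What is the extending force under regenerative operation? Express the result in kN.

F ≈ 8.32 kN

With equal pressure on both faces, forces on the annular region cancel; the net push is pressure × rod cross-section.
Rod cross-section A_rod = π/4 × (26.4 mm)² = 547.4 mm^2
F = P × A_rod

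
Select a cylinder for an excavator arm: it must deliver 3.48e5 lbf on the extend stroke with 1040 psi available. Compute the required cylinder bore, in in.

Extension force acts on the full piston face: F = P × (π/4)D².
D = √(4F / (πP)) = √(4 × 3.48e5 lbf / (π × 1040 psi))

D ≈ 20.6 in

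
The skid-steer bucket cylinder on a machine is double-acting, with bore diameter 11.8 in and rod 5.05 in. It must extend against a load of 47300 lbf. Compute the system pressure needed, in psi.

P ≈ 433 psi

Cap-side area A_cap = π/4 × (11.8 in)² = 109.4 in^2
P = F / A = 47300 lbf / A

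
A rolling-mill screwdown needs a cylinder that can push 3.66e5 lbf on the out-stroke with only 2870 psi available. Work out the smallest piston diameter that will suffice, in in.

Extension force acts on the full piston face: F = P × (π/4)D².
D = √(4F / (πP)) = √(4 × 3.66e5 lbf / (π × 2870 psi))

D ≈ 12.7 in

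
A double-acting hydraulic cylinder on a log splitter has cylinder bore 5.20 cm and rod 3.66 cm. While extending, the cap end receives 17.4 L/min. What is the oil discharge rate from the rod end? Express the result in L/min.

Q_out ≈ 8.78 L/min

Cap-side area A_cap = π/4 × (5.20 cm)² = 21.24 cm^2
Rod-side annular area A_ann = π/4 × (5.20² − 3.66²) = 10.72 cm^2
Piston speed v = Q_in/A_cap; rod-end outflow Q_out = v × A_ann = Q_in × A_ann/A_cap.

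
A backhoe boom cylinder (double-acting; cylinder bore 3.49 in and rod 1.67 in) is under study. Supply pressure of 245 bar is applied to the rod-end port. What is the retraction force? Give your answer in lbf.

Rod-side annular area A_ann = π/4 × (3.49² − 1.67²) = 7.376 in^2
On retraction the pressure acts on the annular area (bore minus rod).
F = P × A_ann

F ≈ 26200 lbf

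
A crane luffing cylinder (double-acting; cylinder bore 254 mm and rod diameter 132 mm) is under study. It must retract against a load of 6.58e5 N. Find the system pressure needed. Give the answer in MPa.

Rod-side annular area A_ann = π/4 × (254² − 132²) = 36990 mm^2
Retraction: pressure acts on the annular area.
P = F / A = 6.58e5 N / A

P ≈ 17.8 MPa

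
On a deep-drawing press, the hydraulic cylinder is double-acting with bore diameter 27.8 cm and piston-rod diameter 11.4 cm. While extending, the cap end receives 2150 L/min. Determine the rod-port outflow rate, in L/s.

Cap-side area A_cap = π/4 × (27.8 cm)² = 607.0 cm^2
Rod-side annular area A_ann = π/4 × (27.8² − 11.4²) = 504.9 cm^2
Piston speed v = Q_in/A_cap; rod-end outflow Q_out = v × A_ann = Q_in × A_ann/A_cap.

Q_out ≈ 29.8 L/s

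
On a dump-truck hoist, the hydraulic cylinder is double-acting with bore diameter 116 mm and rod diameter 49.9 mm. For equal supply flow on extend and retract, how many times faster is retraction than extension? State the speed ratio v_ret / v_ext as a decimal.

Cap-side area A_cap = π/4 × (116 mm)² = 10570 mm^2
Rod-side annular area A_ann = π/4 × (116² − 49.9²) = 8613 mm^2
For equal Q, v ∝ 1/A, so v_ret/v_ext = A_cap/A_ann.

v_ret/v_ext ≈ 1.23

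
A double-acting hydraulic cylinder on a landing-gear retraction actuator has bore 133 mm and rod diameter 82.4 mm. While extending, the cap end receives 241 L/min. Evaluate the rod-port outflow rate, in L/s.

Cap-side area A_cap = π/4 × (133 mm)² = 13890 mm^2
Rod-side annular area A_ann = π/4 × (133² − 82.4²) = 8560 mm^2
Piston speed v = Q_in/A_cap; rod-end outflow Q_out = v × A_ann = Q_in × A_ann/A_cap.

Q_out ≈ 2.47 L/s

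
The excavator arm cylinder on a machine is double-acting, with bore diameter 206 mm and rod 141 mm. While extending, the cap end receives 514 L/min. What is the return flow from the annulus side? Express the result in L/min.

Q_out ≈ 273 L/min

Cap-side area A_cap = π/4 × (206 mm)² = 33330 mm^2
Rod-side annular area A_ann = π/4 × (206² − 141²) = 17710 mm^2
Piston speed v = Q_in/A_cap; rod-end outflow Q_out = v × A_ann = Q_in × A_ann/A_cap.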